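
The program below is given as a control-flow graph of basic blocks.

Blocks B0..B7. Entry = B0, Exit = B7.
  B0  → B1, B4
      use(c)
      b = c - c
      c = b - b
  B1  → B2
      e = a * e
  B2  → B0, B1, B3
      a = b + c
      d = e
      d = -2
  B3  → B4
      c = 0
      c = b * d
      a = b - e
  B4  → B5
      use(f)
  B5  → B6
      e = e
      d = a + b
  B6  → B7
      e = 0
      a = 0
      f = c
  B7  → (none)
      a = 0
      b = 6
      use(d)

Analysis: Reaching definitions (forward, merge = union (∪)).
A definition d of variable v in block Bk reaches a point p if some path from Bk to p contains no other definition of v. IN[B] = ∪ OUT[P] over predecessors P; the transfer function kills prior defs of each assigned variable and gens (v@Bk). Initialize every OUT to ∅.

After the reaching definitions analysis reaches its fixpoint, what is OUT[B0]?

Answer: {a@B2, b@B0, c@B0, d@B2, e@B1}

Working:
Converged values:
  B0:   IN={a@B2, b@B0, c@B0, d@B2, e@B1}   OUT={a@B2, b@B0, c@B0, d@B2, e@B1}
  B1:   IN={a@B2, b@B0, c@B0, d@B2, e@B1}   OUT={a@B2, b@B0, c@B0, d@B2, e@B1}
  B2:   IN={a@B2, b@B0, c@B0, d@B2, e@B1}   OUT={a@B2, b@B0, c@B0, d@B2, e@B1}
  B3:   IN={a@B2, b@B0, c@B0, d@B2, e@B1}   OUT={a@B3, b@B0, c@B3, d@B2, e@B1}
  B4:   IN={a@B2, a@B3, b@B0, c@B0, c@B3, d@B2, e@B1}   OUT={a@B2, a@B3, b@B0, c@B0, c@B3, d@B2, e@B1}
  B5:   IN={a@B2, a@B3, b@B0, c@B0, c@B3, d@B2, e@B1}   OUT={a@B2, a@B3, b@B0, c@B0, c@B3, d@B5, e@B5}
  B6:   IN={a@B2, a@B3, b@B0, c@B0, c@B3, d@B5, e@B5}   OUT={a@B6, b@B0, c@B0, c@B3, d@B5, e@B6, f@B6}
  B7:   IN={a@B6, b@B0, c@B0, c@B3, d@B5, e@B6, f@B6}   OUT={a@B7, b@B7, c@B0, c@B3, d@B5, e@B6, f@B6}

Merge at B0 (entry node, so the boundary value {} is joined with the incoming edge(s)): IN[B0] = {} ⊔ OUT[B2] = {a@B2, b@B0, c@B0, d@B2, e@B1}
Applying B0's transfer function to that IN value gives OUT[B0] (row B0 above).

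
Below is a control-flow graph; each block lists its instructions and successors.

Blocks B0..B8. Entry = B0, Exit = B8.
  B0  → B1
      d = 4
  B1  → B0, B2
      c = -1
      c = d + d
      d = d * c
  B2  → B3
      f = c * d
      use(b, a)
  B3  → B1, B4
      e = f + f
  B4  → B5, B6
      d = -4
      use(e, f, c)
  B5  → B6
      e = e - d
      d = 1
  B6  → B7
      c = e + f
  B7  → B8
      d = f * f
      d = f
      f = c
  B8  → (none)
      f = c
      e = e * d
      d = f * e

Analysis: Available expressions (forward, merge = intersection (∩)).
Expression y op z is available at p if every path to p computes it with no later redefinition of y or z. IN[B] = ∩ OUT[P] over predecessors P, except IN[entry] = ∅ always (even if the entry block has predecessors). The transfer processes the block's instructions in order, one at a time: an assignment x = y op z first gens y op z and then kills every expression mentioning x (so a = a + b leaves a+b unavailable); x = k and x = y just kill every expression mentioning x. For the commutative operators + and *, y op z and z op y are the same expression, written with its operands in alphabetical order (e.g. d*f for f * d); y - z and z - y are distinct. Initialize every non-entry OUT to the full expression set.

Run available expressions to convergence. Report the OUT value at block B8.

Answer: {e*f}

Trace:
Per-block solution:
  B0:  IN={}  OUT={}
  B1:  IN={}  OUT={}
  B2:  IN={}  OUT={c*d}
  B3:  IN={c*d}  OUT={c*d, f+f}
  B4:  IN={c*d, f+f}  OUT={f+f}
  B5:  IN={f+f}  OUT={f+f}
  B6:  IN={f+f}  OUT={e+f, f+f}
  B7:  IN={e+f, f+f}  OUT={}
  B8:  IN={}  OUT={e*f}

Merge at B8: IN[B8] = OUT[B7] = {}
Applying B8's transfer function to that IN value gives OUT[B8] (row B8 above).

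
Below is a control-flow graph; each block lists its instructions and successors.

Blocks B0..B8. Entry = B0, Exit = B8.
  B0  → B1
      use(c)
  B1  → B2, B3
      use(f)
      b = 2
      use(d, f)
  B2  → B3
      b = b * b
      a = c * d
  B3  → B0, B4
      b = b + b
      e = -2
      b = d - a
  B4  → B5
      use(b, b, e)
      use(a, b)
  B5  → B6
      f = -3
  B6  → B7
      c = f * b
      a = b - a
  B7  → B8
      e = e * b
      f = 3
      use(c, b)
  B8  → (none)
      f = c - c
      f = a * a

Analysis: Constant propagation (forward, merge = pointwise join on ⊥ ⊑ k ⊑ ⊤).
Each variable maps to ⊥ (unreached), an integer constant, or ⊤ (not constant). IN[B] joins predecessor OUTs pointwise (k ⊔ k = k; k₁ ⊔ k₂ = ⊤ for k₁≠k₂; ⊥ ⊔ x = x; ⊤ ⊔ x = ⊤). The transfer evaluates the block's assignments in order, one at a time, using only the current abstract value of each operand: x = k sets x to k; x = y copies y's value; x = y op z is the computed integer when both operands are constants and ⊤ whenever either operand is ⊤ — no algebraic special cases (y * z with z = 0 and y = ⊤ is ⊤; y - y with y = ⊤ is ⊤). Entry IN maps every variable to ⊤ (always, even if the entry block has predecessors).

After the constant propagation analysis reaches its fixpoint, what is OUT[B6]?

Fixpoint table:
  B0:   IN=(all ⊤)   OUT=(all ⊤)
  B1:   IN=(all ⊤)   OUT={b:2; rest ⊤}
  B2:   IN={b:2; rest ⊤}   OUT={b:4; rest ⊤}
  B3:   IN=(all ⊤)   OUT={e:-2; rest ⊤}
  B4:   IN={e:-2; rest ⊤}   OUT={e:-2; rest ⊤}
  B5:   IN={e:-2; rest ⊤}   OUT={e:-2, f:-3; rest ⊤}
  B6:   IN={e:-2, f:-3; rest ⊤}   OUT={e:-2, f:-3; rest ⊤}
  B7:   IN={e:-2, f:-3; rest ⊤}   OUT={f:3; rest ⊤}
  B8:   IN={f:3; rest ⊤}   OUT=(all ⊤)

Merge at B6: IN[B6] = OUT[B5] = {a: ⊤, b: ⊤, c: ⊤, d: ⊤, e: -2, f: -3}
Applying B6's transfer function to that IN value gives OUT[B6] (row B6 above).

Answer: {a: ⊤, b: ⊤, c: ⊤, d: ⊤, e: -2, f: -3}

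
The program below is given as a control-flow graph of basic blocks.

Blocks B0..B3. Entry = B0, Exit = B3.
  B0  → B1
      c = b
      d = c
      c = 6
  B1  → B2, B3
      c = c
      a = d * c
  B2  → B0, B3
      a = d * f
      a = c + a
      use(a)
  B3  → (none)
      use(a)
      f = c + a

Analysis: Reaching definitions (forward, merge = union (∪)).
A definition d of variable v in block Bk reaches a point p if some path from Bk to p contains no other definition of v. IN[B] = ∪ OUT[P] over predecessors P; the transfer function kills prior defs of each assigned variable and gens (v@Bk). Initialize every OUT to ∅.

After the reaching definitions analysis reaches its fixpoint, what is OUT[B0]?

Answer: {a@B2, c@B0, d@B0}

Trace:
Fixpoint table:
  B0:  IN={a@B2, c@B1, d@B0}  OUT={a@B2, c@B0, d@B0}
  B1:  IN={a@B2, c@B0, d@B0}  OUT={a@B1, c@B1, d@B0}
  B2:  IN={a@B1, c@B1, d@B0}  OUT={a@B2, c@B1, d@B0}
  B3:  IN={a@B1, a@B2, c@B1, d@B0}  OUT={a@B1, a@B2, c@B1, d@B0, f@B3}

Merge at B0 (entry node, so the boundary value {} is joined with the incoming edge(s)): IN[B0] = {} ⊔ OUT[B2] = {a@B2, c@B1, d@B0}
Applying B0's transfer function to that IN value gives OUT[B0] (row B0 above).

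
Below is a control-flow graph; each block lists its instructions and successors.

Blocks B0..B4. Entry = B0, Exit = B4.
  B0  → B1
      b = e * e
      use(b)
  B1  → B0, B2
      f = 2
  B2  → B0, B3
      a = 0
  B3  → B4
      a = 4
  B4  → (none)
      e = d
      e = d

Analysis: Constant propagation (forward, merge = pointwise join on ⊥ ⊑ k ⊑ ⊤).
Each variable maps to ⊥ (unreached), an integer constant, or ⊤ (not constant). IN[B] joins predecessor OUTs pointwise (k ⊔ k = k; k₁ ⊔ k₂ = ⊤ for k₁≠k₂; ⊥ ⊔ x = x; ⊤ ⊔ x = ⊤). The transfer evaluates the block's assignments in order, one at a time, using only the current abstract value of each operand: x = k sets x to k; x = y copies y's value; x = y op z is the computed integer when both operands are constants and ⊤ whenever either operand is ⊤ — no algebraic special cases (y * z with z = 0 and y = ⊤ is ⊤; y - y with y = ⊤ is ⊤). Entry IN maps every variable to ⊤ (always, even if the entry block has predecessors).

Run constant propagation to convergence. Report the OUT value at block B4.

Answer: {a: 4, b: ⊤, c: ⊤, d: ⊤, e: ⊤, f: 2}

Derivation:
Converged values:
  B0:   IN=(all ⊤)   OUT=(all ⊤)
  B1:   IN=(all ⊤)   OUT={f:2; rest ⊤}
  B2:   IN={f:2; rest ⊤}   OUT={a:0, f:2; rest ⊤}
  B3:   IN={a:0, f:2; rest ⊤}   OUT={a:4, f:2; rest ⊤}
  B4:   IN={a:4, f:2; rest ⊤}   OUT={a:4, f:2; rest ⊤}

Merge at B4: IN[B4] = OUT[B3] = {a: 4, b: ⊤, c: ⊤, d: ⊤, e: ⊤, f: 2}
Applying B4's transfer function to that IN value gives OUT[B4] (row B4 above).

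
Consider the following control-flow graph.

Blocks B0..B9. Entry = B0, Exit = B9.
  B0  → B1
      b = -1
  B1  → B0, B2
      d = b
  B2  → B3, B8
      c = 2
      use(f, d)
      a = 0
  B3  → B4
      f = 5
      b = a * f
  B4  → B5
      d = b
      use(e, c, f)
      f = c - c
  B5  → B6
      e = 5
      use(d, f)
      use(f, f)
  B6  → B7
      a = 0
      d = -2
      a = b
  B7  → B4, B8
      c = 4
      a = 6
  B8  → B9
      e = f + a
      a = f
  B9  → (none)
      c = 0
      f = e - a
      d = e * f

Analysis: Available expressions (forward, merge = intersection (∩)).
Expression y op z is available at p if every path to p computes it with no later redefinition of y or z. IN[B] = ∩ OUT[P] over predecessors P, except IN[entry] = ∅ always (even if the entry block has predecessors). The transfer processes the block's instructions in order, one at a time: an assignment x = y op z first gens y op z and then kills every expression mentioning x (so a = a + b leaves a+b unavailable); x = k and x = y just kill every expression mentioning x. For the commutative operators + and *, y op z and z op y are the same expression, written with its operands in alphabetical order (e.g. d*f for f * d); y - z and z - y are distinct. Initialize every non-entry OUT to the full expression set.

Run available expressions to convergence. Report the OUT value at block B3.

Answer: {a*f}

Trace:
Per-block solution:
  B0:   IN={}   OUT={}
  B1:   IN={}   OUT={}
  B2:   IN={}   OUT={}
  B3:   IN={}   OUT={a*f}
  B4:   IN={}   OUT={c-c}
  B5:   IN={c-c}   OUT={c-c}
  B6:   IN={c-c}   OUT={c-c}
  B7:   IN={c-c}   OUT={}
  B8:   IN={}   OUT={}
  B9:   IN={}   OUT={e*f, e-a}

Merge at B3: IN[B3] = OUT[B2] = {}
Applying B3's transfer function to that IN value gives OUT[B3] (row B3 above).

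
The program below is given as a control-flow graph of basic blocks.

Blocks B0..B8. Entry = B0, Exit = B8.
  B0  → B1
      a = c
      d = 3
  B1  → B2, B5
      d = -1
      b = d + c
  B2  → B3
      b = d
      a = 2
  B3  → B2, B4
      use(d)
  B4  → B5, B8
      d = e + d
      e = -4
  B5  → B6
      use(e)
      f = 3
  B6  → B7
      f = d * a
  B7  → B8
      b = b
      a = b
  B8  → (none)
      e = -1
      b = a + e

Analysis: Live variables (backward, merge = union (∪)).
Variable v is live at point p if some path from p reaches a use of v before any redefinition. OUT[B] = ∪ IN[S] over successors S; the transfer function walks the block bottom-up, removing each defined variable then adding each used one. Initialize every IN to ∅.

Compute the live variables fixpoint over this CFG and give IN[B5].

Per-block solution:
  B0:  IN={c, e}  OUT={a, c, e}
  B1:  IN={a, c, e}  OUT={a, b, d, e}
  B2:  IN={d, e}  OUT={a, b, d, e}
  B3:  IN={a, b, d, e}  OUT={a, b, d, e}
  B4:  IN={a, b, d, e}  OUT={a, b, d, e}
  B5:  IN={a, b, d, e}  OUT={a, b, d}
  B6:  IN={a, b, d}  OUT={b}
  B7:  IN={b}  OUT={a}
  B8:  IN={a}  OUT={}

Merge at B5: OUT[B5] = IN[B6] = {a, b, d}
Applying B5's transfer function to that OUT value gives IN[B5] (row B5 above).

Answer: {a, b, d, e}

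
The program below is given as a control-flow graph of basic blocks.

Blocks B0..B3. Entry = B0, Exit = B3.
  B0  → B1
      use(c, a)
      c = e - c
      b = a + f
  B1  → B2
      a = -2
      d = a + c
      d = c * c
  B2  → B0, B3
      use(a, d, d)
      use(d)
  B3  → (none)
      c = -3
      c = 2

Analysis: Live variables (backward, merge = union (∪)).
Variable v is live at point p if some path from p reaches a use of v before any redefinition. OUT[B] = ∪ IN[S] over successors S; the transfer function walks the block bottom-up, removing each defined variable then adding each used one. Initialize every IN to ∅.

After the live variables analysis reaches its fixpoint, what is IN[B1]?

Answer: {c, e, f}

Derivation:
Converged values:
  B0: | IN={a, c, e, f} | OUT={c, e, f}
  B1: | IN={c, e, f} | OUT={a, c, d, e, f}
  B2: | IN={a, c, d, e, f} | OUT={a, c, e, f}
  B3: | IN={} | OUT={}

Merge at B1: OUT[B1] = IN[B2] = {a, c, d, e, f}
Applying B1's transfer function to that OUT value gives IN[B1] (row B1 above).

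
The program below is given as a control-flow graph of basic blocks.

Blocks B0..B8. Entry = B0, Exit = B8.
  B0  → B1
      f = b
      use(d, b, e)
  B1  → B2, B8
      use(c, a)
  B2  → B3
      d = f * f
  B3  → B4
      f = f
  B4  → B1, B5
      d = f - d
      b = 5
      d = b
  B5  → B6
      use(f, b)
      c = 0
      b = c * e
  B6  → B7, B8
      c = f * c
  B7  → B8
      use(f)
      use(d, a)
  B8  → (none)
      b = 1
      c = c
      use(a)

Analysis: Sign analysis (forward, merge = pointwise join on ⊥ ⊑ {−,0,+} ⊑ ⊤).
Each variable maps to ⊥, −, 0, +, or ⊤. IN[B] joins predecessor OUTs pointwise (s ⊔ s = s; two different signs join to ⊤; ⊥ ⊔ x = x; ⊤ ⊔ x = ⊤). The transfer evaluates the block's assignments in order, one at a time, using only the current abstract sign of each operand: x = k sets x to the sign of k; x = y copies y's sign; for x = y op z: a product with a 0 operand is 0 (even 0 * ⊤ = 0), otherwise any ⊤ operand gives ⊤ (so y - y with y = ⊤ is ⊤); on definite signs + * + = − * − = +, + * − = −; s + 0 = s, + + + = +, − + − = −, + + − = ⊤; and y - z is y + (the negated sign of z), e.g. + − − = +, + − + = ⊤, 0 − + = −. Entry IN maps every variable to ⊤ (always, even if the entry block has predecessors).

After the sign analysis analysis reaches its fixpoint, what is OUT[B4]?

Answer: {a: ⊤, b: +, c: ⊤, d: +, e: ⊤, f: ⊤}

Working:
Converged values:
  B0: | IN=(all ⊤) | OUT=(all ⊤)
  B1: | IN=(all ⊤) | OUT=(all ⊤)
  B2: | IN=(all ⊤) | OUT=(all ⊤)
  B3: | IN=(all ⊤) | OUT=(all ⊤)
  B4: | IN=(all ⊤) | OUT={b:+, d:+; rest ⊤}
  B5: | IN={b:+, d:+; rest ⊤} | OUT={b:0, c:0, d:+; rest ⊤}
  B6: | IN={b:0, c:0, d:+; rest ⊤} | OUT={b:0, c:0, d:+; rest ⊤}
  B7: | IN={b:0, c:0, d:+; rest ⊤} | OUT={b:0, c:0, d:+; rest ⊤}
  B8: | IN=(all ⊤) | OUT={b:+; rest ⊤}

Merge at B4: IN[B4] = OUT[B3] = {a: ⊤, b: ⊤, c: ⊤, d: ⊤, e: ⊤, f: ⊤}
Applying B4's transfer function to that IN value gives OUT[B4] (row B4 above).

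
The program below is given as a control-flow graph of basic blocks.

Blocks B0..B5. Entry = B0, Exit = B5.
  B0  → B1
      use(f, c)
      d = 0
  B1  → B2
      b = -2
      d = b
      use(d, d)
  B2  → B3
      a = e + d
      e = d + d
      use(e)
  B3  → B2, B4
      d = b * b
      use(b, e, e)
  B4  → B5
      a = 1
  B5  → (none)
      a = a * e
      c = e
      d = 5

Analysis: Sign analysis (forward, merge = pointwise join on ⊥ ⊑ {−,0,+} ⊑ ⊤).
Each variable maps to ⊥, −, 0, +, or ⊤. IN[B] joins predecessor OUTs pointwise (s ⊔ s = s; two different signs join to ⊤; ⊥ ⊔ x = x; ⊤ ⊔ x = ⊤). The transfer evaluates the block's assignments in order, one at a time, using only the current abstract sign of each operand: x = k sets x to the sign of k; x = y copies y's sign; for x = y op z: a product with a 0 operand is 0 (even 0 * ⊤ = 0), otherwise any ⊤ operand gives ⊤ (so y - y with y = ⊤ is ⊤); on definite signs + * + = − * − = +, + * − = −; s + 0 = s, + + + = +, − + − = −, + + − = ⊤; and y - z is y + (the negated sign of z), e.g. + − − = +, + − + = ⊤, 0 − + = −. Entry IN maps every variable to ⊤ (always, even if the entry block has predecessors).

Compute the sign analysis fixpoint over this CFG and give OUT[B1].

Answer: {a: ⊤, b: -, c: ⊤, d: -, e: ⊤, f: ⊤}

Trace:
Converged values:
  B0: | IN=(all ⊤) | OUT={d:0; rest ⊤}
  B1: | IN={d:0; rest ⊤} | OUT={b:-, d:-; rest ⊤}
  B2: | IN={b:-; rest ⊤} | OUT={b:-; rest ⊤}
  B3: | IN={b:-; rest ⊤} | OUT={b:-, d:+; rest ⊤}
  B4: | IN={b:-, d:+; rest ⊤} | OUT={a:+, b:-, d:+; rest ⊤}
  B5: | IN={a:+, b:-, d:+; rest ⊤} | OUT={b:-, d:+; rest ⊤}

Merge at B1: IN[B1] = OUT[B0] = {a: ⊤, b: ⊤, c: ⊤, d: 0, e: ⊤, f: ⊤}
Applying B1's transfer function to that IN value gives OUT[B1] (row B1 above).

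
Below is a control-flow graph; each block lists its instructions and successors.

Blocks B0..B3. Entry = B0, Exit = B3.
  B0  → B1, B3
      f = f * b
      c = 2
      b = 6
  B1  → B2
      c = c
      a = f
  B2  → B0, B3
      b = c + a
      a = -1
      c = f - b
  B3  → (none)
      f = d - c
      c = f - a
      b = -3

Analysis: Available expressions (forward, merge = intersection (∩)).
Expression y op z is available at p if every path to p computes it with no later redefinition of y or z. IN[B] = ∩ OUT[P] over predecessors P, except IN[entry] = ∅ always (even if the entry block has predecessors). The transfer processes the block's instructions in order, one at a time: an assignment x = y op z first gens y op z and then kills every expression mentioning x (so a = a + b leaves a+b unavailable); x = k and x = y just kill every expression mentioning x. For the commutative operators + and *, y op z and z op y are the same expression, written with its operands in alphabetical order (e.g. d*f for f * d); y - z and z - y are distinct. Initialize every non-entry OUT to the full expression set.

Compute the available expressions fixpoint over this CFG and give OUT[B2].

Per-block solution:
  B0: | IN={} | OUT={}
  B1: | IN={} | OUT={}
  B2: | IN={} | OUT={f-b}
  B3: | IN={} | OUT={f-a}

Merge at B2: IN[B2] = OUT[B1] = {}
Applying B2's transfer function to that IN value gives OUT[B2] (row B2 above).

Answer: {f-b}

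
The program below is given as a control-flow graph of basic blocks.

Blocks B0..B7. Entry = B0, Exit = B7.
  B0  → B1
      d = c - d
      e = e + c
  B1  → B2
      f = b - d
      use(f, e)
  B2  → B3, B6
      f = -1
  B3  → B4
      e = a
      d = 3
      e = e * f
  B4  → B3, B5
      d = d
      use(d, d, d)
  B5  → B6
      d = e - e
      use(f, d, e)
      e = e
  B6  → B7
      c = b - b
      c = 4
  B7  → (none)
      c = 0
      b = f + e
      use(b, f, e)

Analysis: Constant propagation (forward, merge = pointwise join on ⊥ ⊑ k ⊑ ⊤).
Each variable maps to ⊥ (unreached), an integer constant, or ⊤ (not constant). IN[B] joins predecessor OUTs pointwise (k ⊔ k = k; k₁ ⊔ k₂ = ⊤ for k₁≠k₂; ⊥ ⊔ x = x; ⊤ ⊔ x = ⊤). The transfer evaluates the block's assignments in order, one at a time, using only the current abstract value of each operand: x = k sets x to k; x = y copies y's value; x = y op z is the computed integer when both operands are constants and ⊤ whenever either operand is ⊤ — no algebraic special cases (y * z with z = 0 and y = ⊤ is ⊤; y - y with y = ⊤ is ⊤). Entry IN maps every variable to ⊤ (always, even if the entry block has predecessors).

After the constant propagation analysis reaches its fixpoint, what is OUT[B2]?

Per-block solution:
  B0: | IN=(all ⊤) | OUT=(all ⊤)
  B1: | IN=(all ⊤) | OUT=(all ⊤)
  B2: | IN=(all ⊤) | OUT={f:-1; rest ⊤}
  B3: | IN={f:-1; rest ⊤} | OUT={d:3, f:-1; rest ⊤}
  B4: | IN={d:3, f:-1; rest ⊤} | OUT={d:3, f:-1; rest ⊤}
  B5: | IN={d:3, f:-1; rest ⊤} | OUT={f:-1; rest ⊤}
  B6: | IN={f:-1; rest ⊤} | OUT={c:4, f:-1; rest ⊤}
  B7: | IN={c:4, f:-1; rest ⊤} | OUT={c:0, f:-1; rest ⊤}

Merge at B2: IN[B2] = OUT[B1] = {a: ⊤, b: ⊤, c: ⊤, d: ⊤, e: ⊤, f: ⊤}
Applying B2's transfer function to that IN value gives OUT[B2] (row B2 above).

Answer: {a: ⊤, b: ⊤, c: ⊤, d: ⊤, e: ⊤, f: -1}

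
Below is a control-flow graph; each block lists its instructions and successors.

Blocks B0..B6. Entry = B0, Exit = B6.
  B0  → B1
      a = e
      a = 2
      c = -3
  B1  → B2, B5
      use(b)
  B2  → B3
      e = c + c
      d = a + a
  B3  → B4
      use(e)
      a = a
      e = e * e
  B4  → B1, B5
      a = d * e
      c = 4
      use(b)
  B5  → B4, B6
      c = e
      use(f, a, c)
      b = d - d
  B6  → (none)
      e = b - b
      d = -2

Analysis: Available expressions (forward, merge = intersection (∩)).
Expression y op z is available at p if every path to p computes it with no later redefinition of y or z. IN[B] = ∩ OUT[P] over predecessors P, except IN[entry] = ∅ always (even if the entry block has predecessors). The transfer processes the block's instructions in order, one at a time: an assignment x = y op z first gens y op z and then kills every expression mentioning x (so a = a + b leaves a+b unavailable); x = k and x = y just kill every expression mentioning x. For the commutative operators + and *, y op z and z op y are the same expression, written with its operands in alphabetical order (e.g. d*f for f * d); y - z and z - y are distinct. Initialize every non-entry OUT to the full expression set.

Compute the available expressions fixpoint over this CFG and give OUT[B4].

Answer: {d*e}

Working:
Converged values:
  B0: | IN={} | OUT={}
  B1: | IN={} | OUT={}
  B2: | IN={} | OUT={a+a, c+c}
  B3: | IN={a+a, c+c} | OUT={c+c}
  B4: | IN={} | OUT={d*e}
  B5: | IN={} | OUT={d-d}
  B6: | IN={d-d} | OUT={b-b}

Merge at B4: IN[B4] = OUT[B3] ∩ OUT[B5] = {}
Applying B4's transfer function to that IN value gives OUT[B4] (row B4 above).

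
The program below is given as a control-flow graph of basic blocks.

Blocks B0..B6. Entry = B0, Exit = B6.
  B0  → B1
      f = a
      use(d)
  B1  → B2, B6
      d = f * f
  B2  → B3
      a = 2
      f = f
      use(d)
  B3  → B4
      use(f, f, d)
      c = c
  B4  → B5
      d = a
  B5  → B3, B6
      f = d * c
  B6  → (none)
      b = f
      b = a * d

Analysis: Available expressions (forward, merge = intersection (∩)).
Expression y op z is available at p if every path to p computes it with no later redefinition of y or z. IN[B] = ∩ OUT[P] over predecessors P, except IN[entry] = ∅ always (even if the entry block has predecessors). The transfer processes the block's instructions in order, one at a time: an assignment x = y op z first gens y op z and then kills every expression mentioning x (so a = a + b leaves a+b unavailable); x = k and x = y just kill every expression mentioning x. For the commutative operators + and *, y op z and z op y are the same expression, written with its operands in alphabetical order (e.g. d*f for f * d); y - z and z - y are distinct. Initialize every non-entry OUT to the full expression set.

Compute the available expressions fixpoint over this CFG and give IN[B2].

Answer: {f*f}

Working:
Per-block solution:
  B0: | IN={} | OUT={}
  B1: | IN={} | OUT={f*f}
  B2: | IN={f*f} | OUT={}
  B3: | IN={} | OUT={}
  B4: | IN={} | OUT={}
  B5: | IN={} | OUT={c*d}
  B6: | IN={} | OUT={a*d}

Merge at B2: IN[B2] = OUT[B1] = {f*f}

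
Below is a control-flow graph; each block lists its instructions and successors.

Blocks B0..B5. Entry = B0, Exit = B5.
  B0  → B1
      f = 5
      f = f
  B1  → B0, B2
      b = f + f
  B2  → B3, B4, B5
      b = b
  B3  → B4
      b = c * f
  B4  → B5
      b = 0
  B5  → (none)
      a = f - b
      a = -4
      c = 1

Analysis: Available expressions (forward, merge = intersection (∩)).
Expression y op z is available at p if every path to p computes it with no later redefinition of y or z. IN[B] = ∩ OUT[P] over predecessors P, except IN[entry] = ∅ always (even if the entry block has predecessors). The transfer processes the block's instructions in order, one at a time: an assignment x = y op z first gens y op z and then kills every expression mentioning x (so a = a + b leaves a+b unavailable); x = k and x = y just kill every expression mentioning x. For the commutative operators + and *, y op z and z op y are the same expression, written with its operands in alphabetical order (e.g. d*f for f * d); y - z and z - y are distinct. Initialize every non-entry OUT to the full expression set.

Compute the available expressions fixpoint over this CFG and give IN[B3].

Answer: {f+f}

Working:
Converged values:
  B0: | IN={} | OUT={}
  B1: | IN={} | OUT={f+f}
  B2: | IN={f+f} | OUT={f+f}
  B3: | IN={f+f} | OUT={c*f, f+f}
  B4: | IN={f+f} | OUT={f+f}
  B5: | IN={f+f} | OUT={f+f, f-b}

Merge at B3: IN[B3] = OUT[B2] = {f+f}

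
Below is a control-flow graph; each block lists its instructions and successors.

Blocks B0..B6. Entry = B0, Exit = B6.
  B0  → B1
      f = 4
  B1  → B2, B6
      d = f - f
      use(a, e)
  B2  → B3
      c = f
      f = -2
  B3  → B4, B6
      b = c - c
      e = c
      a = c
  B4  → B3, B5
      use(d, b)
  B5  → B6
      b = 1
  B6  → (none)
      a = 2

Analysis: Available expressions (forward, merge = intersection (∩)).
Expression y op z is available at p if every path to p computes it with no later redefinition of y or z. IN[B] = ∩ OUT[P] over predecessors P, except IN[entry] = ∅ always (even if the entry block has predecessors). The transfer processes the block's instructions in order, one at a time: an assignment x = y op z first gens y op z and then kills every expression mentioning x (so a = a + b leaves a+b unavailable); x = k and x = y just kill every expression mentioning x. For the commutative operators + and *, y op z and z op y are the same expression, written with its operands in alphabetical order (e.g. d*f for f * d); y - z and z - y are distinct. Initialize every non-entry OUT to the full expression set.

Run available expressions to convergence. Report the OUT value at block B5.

Converged values:
  B0: | IN={} | OUT={}
  B1: | IN={} | OUT={f-f}
  B2: | IN={f-f} | OUT={}
  B3: | IN={} | OUT={c-c}
  B4: | IN={c-c} | OUT={c-c}
  B5: | IN={c-c} | OUT={c-c}
  B6: | IN={} | OUT={}

Merge at B5: IN[B5] = OUT[B4] = {c-c}
Applying B5's transfer function to that IN value gives OUT[B5] (row B5 above).

Answer: {c-c}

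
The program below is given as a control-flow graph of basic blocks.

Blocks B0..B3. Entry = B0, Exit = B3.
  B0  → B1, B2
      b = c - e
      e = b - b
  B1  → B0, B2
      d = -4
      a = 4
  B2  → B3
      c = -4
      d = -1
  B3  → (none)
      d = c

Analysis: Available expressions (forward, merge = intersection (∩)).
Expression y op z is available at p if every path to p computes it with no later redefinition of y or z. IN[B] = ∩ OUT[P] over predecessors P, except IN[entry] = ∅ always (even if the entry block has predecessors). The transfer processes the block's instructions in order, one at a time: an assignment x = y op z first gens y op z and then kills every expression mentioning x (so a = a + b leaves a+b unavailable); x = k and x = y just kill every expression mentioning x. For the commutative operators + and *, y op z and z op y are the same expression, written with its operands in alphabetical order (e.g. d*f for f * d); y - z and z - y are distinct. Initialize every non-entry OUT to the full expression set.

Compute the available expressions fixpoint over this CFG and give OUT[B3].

Answer: {b-b}

Derivation:
Fixpoint table:
  B0:   IN={}   OUT={b-b}
  B1:   IN={b-b}   OUT={b-b}
  B2:   IN={b-b}   OUT={b-b}
  B3:   IN={b-b}   OUT={b-b}

Merge at B3: IN[B3] = OUT[B2] = {b-b}
Applying B3's transfer function to that IN value gives OUT[B3] (row B3 above).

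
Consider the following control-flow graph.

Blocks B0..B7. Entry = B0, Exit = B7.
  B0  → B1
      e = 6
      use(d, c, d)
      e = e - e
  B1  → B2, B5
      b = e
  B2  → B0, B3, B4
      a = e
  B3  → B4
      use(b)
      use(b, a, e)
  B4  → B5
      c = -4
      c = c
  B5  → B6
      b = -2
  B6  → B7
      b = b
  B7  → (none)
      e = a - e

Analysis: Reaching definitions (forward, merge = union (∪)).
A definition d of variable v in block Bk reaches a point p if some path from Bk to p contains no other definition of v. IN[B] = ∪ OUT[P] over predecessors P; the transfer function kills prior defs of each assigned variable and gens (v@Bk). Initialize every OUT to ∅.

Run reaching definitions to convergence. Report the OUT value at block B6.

Fixpoint table:
  B0:   IN={a@B2, b@B1, e@B0}   OUT={a@B2, b@B1, e@B0}
  B1:   IN={a@B2, b@B1, e@B0}   OUT={a@B2, b@B1, e@B0}
  B2:   IN={a@B2, b@B1, e@B0}   OUT={a@B2, b@B1, e@B0}
  B3:   IN={a@B2, b@B1, e@B0}   OUT={a@B2, b@B1, e@B0}
  B4:   IN={a@B2, b@B1, e@B0}   OUT={a@B2, b@B1, c@B4, e@B0}
  B5:   IN={a@B2, b@B1, c@B4, e@B0}   OUT={a@B2, b@B5, c@B4, e@B0}
  B6:   IN={a@B2, b@B5, c@B4, e@B0}   OUT={a@B2, b@B6, c@B4, e@B0}
  B7:   IN={a@B2, b@B6, c@B4, e@B0}   OUT={a@B2, b@B6, c@B4, e@B7}

Merge at B6: IN[B6] = OUT[B5] = {a@B2, b@B5, c@B4, e@B0}
Applying B6's transfer function to that IN value gives OUT[B6] (row B6 above).

Answer: {a@B2, b@B6, c@B4, e@B0}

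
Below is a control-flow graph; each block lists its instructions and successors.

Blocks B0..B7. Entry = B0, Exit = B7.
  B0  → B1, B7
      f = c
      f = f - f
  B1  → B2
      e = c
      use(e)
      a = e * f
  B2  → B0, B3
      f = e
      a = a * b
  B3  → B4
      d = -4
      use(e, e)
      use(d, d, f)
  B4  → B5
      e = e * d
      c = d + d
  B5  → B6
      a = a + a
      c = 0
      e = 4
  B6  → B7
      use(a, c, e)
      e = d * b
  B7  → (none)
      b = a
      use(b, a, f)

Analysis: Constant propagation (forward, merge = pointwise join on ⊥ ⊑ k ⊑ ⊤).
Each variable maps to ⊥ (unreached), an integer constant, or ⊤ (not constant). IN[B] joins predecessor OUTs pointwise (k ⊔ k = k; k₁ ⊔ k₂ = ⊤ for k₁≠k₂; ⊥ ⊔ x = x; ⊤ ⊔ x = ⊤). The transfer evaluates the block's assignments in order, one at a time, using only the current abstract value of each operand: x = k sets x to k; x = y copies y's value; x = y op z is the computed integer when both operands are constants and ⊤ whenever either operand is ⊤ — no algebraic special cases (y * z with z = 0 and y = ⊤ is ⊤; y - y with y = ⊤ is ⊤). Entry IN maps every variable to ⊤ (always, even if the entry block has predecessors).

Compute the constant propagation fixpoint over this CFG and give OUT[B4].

Converged values:
  B0: | IN=(all ⊤) | OUT=(all ⊤)
  B1: | IN=(all ⊤) | OUT=(all ⊤)
  B2: | IN=(all ⊤) | OUT=(all ⊤)
  B3: | IN=(all ⊤) | OUT={d:-4; rest ⊤}
  B4: | IN={d:-4; rest ⊤} | OUT={c:-8, d:-4; rest ⊤}
  B5: | IN={c:-8, d:-4; rest ⊤} | OUT={c:0, d:-4, e:4; rest ⊤}
  B6: | IN={c:0, d:-4, e:4; rest ⊤} | OUT={c:0, d:-4; rest ⊤}
  B7: | IN=(all ⊤) | OUT=(all ⊤)

Merge at B4: IN[B4] = OUT[B3] = {a: ⊤, b: ⊤, c: ⊤, d: -4, e: ⊤, f: ⊤}
Applying B4's transfer function to that IN value gives OUT[B4] (row B4 above).

Answer: {a: ⊤, b: ⊤, c: -8, d: -4, e: ⊤, f: ⊤}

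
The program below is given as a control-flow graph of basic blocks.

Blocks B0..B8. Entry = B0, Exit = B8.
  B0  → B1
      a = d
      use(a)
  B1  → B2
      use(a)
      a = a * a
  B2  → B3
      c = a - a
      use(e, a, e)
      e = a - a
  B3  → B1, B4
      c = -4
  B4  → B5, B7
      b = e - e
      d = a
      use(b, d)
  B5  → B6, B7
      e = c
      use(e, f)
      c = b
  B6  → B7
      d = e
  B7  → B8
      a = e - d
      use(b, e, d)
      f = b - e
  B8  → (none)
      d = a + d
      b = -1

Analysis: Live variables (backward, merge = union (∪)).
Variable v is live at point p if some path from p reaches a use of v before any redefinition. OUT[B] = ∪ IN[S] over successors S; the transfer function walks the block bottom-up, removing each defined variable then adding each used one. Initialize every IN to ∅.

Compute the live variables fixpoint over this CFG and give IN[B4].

Per-block solution:
  B0: | IN={d, e, f} | OUT={a, e, f}
  B1: | IN={a, e, f} | OUT={a, e, f}
  B2: | IN={a, e, f} | OUT={a, e, f}
  B3: | IN={a, e, f} | OUT={a, c, e, f}
  B4: | IN={a, c, e, f} | OUT={b, c, d, e, f}
  B5: | IN={b, c, d, f} | OUT={b, d, e}
  B6: | IN={b, e} | OUT={b, d, e}
  B7: | IN={b, d, e} | OUT={a, d}
  B8: | IN={a, d} | OUT={}

Merge at B4: OUT[B4] = IN[B5] ⊔ IN[B7] = {b, c, d, e, f}
Applying B4's transfer function to that OUT value gives IN[B4] (row B4 above).

Answer: {a, c, e, f}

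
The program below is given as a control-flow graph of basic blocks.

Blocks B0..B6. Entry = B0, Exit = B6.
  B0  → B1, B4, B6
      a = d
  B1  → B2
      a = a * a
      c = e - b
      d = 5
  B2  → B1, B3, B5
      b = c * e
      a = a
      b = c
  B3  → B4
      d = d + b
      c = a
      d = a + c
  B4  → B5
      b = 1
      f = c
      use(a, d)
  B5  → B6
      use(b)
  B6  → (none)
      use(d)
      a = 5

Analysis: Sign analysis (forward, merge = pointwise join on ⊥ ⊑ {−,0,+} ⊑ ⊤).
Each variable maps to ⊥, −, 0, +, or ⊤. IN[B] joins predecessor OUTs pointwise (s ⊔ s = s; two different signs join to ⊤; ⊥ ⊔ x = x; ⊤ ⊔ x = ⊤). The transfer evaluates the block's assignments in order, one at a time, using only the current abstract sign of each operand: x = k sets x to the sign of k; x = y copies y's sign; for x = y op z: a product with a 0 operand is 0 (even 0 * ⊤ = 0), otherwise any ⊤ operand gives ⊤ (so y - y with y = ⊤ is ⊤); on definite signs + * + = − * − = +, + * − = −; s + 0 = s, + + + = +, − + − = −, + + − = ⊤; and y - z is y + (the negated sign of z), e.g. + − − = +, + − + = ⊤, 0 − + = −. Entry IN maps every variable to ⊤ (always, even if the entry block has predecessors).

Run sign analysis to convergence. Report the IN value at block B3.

Fixpoint table:
  B0: | IN=(all ⊤) | OUT=(all ⊤)
  B1: | IN=(all ⊤) | OUT={d:+; rest ⊤}
  B2: | IN={d:+; rest ⊤} | OUT={d:+; rest ⊤}
  B3: | IN={d:+; rest ⊤} | OUT=(all ⊤)
  B4: | IN=(all ⊤) | OUT={b:+; rest ⊤}
  B5: | IN=(all ⊤) | OUT=(all ⊤)
  B6: | IN=(all ⊤) | OUT={a:+; rest ⊤}

Merge at B3: IN[B3] = OUT[B2] = {a: ⊤, b: ⊤, c: ⊤, d: +, e: ⊤, f: ⊤}

Answer: {a: ⊤, b: ⊤, c: ⊤, d: +, e: ⊤, f: ⊤}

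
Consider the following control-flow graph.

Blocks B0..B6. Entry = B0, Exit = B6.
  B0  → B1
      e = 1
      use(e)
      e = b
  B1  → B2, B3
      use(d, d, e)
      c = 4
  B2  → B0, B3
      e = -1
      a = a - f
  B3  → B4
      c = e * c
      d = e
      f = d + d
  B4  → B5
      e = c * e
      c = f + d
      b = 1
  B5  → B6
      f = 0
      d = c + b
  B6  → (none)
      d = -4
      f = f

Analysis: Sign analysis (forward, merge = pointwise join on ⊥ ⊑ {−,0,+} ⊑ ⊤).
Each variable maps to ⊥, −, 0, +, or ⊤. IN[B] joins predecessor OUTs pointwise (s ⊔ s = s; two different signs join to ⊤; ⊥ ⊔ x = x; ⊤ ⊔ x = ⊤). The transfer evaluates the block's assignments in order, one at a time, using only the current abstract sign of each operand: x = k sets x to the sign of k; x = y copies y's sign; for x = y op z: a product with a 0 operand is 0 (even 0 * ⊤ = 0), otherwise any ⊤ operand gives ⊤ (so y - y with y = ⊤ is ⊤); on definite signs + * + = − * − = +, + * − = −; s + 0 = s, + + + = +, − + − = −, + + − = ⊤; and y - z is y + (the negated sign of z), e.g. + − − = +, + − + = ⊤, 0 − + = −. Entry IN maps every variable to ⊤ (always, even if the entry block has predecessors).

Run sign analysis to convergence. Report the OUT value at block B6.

Converged values:
  B0:  IN=(all ⊤)  OUT=(all ⊤)
  B1:  IN=(all ⊤)  OUT={c:+; rest ⊤}
  B2:  IN={c:+; rest ⊤}  OUT={c:+, e:-; rest ⊤}
  B3:  IN={c:+; rest ⊤}  OUT=(all ⊤)
  B4:  IN=(all ⊤)  OUT={b:+; rest ⊤}
  B5:  IN={b:+; rest ⊤}  OUT={b:+, f:0; rest ⊤}
  B6:  IN={b:+, f:0; rest ⊤}  OUT={b:+, d:-, f:0; rest ⊤}

Merge at B6: IN[B6] = OUT[B5] = {a: ⊤, b: +, c: ⊤, d: ⊤, e: ⊤, f: 0}
Applying B6's transfer function to that IN value gives OUT[B6] (row B6 above).

Answer: {a: ⊤, b: +, c: ⊤, d: -, e: ⊤, f: 0}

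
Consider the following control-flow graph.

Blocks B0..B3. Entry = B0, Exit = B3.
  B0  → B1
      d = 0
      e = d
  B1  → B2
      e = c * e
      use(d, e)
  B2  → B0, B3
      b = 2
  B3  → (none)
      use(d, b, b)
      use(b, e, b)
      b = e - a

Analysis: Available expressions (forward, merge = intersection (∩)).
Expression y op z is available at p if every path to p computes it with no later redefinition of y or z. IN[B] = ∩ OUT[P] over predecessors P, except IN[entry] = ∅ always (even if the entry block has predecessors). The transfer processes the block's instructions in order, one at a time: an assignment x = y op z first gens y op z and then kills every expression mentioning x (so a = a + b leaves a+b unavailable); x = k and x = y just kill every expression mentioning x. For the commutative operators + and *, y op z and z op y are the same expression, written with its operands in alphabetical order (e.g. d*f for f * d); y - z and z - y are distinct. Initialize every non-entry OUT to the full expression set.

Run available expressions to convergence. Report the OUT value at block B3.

Fixpoint table:
  B0: | IN={} | OUT={}
  B1: | IN={} | OUT={}
  B2: | IN={} | OUT={}
  B3: | IN={} | OUT={e-a}

Merge at B3: IN[B3] = OUT[B2] = {}
Applying B3's transfer function to that IN value gives OUT[B3] (row B3 above).

Answer: {e-a}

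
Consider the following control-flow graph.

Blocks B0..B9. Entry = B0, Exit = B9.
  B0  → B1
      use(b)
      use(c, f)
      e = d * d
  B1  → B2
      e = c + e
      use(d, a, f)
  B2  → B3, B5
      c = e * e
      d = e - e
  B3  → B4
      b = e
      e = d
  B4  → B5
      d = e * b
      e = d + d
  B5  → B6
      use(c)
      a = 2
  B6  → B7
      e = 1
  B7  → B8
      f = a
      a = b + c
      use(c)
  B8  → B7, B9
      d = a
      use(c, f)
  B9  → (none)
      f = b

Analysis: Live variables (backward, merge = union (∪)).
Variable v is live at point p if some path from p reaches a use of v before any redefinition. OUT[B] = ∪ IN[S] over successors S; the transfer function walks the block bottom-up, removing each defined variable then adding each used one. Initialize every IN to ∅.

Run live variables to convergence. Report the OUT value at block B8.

Answer: {a, b, c}

Trace:
Converged values:
  B0:  IN={a, b, c, d, f}  OUT={a, b, c, d, e, f}
  B1:  IN={a, b, c, d, e, f}  OUT={b, e}
  B2:  IN={b, e}  OUT={b, c, d, e}
  B3:  IN={c, d, e}  OUT={b, c, e}
  B4:  IN={b, c, e}  OUT={b, c}
  B5:  IN={b, c}  OUT={a, b, c}
  B6:  IN={a, b, c}  OUT={a, b, c}
  B7:  IN={a, b, c}  OUT={a, b, c, f}
  B8:  IN={a, b, c, f}  OUT={a, b, c}
  B9:  IN={b}  OUT={}

Merge at B8: OUT[B8] = IN[B7] ⊔ IN[B9] = {a, b, c}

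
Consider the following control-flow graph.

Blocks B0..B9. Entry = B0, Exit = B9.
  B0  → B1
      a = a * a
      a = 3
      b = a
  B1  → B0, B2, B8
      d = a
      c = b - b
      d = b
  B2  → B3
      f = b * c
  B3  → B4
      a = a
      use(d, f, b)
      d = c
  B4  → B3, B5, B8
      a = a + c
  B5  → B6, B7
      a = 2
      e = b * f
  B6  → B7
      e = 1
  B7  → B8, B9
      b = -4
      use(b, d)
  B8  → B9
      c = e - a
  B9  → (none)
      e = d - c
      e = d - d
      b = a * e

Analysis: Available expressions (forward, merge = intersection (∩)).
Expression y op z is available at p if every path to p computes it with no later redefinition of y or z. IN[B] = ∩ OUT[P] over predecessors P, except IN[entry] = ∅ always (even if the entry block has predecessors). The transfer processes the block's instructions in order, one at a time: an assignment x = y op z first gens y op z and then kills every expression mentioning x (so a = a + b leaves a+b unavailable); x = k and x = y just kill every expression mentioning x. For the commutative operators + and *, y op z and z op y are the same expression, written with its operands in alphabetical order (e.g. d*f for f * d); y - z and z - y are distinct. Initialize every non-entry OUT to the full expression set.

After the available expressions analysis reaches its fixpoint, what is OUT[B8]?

Fixpoint table:
  B0: | IN={} | OUT={}
  B1: | IN={} | OUT={b-b}
  B2: | IN={b-b} | OUT={b*c, b-b}
  B3: | IN={b*c, b-b} | OUT={b*c, b-b}
  B4: | IN={b*c, b-b} | OUT={b*c, b-b}
  B5: | IN={b*c, b-b} | OUT={b*c, b*f, b-b}
  B6: | IN={b*c, b*f, b-b} | OUT={b*c, b*f, b-b}
  B7: | IN={b*c, b*f, b-b} | OUT={}
  B8: | IN={} | OUT={e-a}
  B9: | IN={} | OUT={a*e, d-c, d-d}

Merge at B8: IN[B8] = OUT[B1] ∩ OUT[B4] ∩ OUT[B7] = {}
Applying B8's transfer function to that IN value gives OUT[B8] (row B8 above).

Answer: {e-a}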